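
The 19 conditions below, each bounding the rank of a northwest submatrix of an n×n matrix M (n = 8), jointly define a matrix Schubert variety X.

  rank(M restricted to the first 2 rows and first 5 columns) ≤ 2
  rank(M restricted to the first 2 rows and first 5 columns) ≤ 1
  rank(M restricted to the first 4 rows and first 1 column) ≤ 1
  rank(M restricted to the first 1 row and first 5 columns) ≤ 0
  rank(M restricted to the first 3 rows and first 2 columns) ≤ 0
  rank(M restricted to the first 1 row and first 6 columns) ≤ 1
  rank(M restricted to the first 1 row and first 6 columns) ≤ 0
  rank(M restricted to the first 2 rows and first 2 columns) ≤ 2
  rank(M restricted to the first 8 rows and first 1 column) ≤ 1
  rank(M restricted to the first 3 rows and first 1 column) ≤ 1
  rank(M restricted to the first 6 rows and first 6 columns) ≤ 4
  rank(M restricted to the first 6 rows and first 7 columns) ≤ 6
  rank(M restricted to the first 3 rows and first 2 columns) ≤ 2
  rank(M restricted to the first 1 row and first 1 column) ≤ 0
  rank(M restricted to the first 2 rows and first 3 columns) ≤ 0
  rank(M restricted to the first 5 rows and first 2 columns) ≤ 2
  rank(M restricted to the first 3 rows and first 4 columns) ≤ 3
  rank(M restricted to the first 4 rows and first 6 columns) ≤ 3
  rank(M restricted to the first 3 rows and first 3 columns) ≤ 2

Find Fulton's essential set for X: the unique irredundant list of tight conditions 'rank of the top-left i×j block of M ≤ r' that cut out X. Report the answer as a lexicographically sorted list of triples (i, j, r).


The tightest implied rank at each (i,j), from the 19 conditions:

  row 1: 0, 0, 0, 0, 0, 0, 1, 1
  row 2: 0, 0, 0, 1, 1, 1, 2, 2
  row 3: 0, 0, 1, 2, 2, 2, 3, 3
  row 4: 1, 1, 2, 3, 3, 3, 4, 4
  row 5: 1, 2, 3, 4, 4, 4, 5, 5
  row 6: 1, 2, 3, 4, 4, 4, 5, 6
  row 7: 1, 2, 3, 4, 5, 5, 6, 7
  row 8: 1, 2, 3, 4, 5, 6, 7, 8

so w = (7, 4, 3, 1, 2, 8, 5, 6).

Rothe diagram D(w) (13 cells), 4 SE-corners (essential conditions):

[(1, 6, 0), (2, 3, 0), (3, 2, 0), (6, 6, 4)]


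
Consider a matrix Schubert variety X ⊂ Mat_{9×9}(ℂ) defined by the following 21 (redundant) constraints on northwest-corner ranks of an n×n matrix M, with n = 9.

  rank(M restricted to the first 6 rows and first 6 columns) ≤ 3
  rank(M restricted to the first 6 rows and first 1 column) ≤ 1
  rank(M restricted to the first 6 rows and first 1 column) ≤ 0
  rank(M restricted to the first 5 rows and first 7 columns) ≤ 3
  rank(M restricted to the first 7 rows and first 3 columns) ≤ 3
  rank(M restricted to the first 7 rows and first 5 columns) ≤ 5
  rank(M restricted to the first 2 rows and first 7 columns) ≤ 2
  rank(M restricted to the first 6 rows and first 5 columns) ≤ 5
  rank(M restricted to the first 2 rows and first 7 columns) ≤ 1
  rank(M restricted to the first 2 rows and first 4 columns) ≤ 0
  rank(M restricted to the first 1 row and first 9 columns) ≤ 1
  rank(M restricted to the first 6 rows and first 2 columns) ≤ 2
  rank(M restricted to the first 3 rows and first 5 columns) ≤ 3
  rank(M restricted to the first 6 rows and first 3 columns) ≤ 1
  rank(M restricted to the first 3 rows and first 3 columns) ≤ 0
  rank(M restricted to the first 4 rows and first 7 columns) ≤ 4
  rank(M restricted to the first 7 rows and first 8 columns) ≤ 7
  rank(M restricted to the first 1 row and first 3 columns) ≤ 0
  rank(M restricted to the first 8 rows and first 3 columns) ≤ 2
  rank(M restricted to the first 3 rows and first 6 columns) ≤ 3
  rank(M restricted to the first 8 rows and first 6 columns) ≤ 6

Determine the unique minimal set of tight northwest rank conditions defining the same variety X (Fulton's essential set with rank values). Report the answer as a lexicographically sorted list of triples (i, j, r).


Propagating the 21 rank bounds to every northwest block:

  row 1: 0 0 0 0 1 1 1 1 1
  row 2: 0 0 0 0 1 1 1 2 2
  row 3: 0 0 0 1 2 2 2 3 3
  row 4: 0 1 1 2 3 3 3 4 4
  row 5: 0 1 1 2 3 3 3 4 5
  row 6: 0 1 1 2 3 3 4 5 6
  row 7: 1 2 2 3 4 4 5 6 7
  row 8: 1 2 2 3 4 5 6 7 8
  row 9: 1 2 3 4 5 6 7 8 9

hence w(1..9) = (5, 8, 4, 2, 9, 7, 1, 6, 3).

8 SE-corners of the 22-cell Rothe diagram give Ess(w):

[(2, 4, 0), (2, 7, 1), (3, 3, 0), (5, 7, 3), (6, 1, 0), (6, 3, 1), (6, 6, 3), (8, 3, 2)]


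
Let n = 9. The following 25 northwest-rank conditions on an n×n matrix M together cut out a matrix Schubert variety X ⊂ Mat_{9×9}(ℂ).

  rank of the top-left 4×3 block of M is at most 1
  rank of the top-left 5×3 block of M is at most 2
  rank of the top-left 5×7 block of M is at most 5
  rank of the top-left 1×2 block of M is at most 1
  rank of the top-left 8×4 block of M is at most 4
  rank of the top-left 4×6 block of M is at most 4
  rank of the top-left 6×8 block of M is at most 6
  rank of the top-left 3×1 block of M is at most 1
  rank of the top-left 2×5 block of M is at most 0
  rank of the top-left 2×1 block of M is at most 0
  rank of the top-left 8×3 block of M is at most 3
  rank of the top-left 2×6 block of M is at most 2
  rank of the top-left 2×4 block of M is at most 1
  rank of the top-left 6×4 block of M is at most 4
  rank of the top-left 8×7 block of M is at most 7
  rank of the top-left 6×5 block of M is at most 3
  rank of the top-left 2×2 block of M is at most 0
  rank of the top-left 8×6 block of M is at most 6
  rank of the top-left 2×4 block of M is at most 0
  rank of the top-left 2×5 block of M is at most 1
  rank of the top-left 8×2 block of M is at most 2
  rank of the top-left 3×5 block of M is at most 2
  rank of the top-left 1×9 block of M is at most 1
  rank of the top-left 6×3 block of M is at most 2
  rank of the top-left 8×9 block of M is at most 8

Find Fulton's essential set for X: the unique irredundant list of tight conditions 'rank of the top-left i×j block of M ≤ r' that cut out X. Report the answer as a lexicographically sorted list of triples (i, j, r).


The tightest implied rank at each (i,j), from the 25 conditions:

  row 1: 0 | 0 | 0 | 0 | 0 | 1 | 1 | 1 | 1
  row 2: 0 | 0 | 0 | 0 | 0 | 1 | 2 | 2 | 2
  row 3: 1 | 1 | 1 | 1 | 1 | 2 | 3 | 3 | 3
  row 4: 1 | 1 | 1 | 2 | 2 | 3 | 4 | 4 | 4
  row 5: 1 | 2 | 2 | 3 | 3 | 4 | 5 | 5 | 5
  row 6: 1 | 2 | 2 | 3 | 3 | 4 | 5 | 6 | 6
  row 7: 1 | 2 | 3 | 4 | 4 | 5 | 6 | 7 | 7
  row 8: 1 | 2 | 3 | 4 | 5 | 6 | 7 | 8 | 8
  row 9: 1 | 2 | 3 | 4 | 5 | 6 | 7 | 8 | 9

so w = (6, 7, 1, 4, 2, 8, 3, 5, 9).

ℓ(w)=14; the 4 essential cells (i,j,r):

[(2, 5, 0), (4, 3, 1), (6, 3, 2), (6, 5, 3)]


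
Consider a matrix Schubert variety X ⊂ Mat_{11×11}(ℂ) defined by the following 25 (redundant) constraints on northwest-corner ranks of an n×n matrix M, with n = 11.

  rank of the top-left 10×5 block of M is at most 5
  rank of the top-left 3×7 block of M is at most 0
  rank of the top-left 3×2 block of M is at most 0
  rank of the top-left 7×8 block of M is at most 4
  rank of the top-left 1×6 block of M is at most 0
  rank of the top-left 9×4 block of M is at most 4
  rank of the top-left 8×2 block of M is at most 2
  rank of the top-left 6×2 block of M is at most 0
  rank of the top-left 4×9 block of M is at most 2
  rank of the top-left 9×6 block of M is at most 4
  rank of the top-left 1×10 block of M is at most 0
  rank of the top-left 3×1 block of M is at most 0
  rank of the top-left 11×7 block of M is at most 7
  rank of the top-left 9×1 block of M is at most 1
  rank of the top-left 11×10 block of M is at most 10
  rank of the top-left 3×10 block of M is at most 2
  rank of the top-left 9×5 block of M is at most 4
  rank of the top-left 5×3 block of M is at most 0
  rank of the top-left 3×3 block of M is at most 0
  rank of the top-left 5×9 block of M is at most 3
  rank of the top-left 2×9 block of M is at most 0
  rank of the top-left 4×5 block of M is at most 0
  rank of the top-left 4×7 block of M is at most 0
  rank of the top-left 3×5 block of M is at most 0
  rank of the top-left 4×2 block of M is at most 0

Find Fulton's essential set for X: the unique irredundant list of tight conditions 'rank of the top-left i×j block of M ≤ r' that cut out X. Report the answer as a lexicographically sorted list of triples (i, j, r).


Propagating the 25 rank bounds to every northwest block:

  i=1: 0 | 0 | 0 | 0 | 0 | 0 | 0 | 0 | 0 | 0 | 1
  i=2: 0 | 0 | 0 | 0 | 0 | 0 | 0 | 0 | 0 | 1 | 2
  i=3: 0 | 0 | 0 | 0 | 0 | 0 | 0 | 1 | 1 | 2 | 3
  i=4: 0 | 0 | 0 | 0 | 0 | 0 | 0 | 1 | 2 | 3 | 4
  i=5: 0 | 0 | 0 | 1 | 1 | 1 | 1 | 2 | 3 | 4 | 5
  i=6: 0 | 0 | 1 | 2 | 2 | 2 | 2 | 3 | 4 | 5 | 6
  i=7: 1 | 1 | 2 | 3 | 3 | 3 | 3 | 4 | 5 | 6 | 7
  i=8: 1 | 2 | 3 | 4 | 4 | 4 | 4 | 5 | 6 | 7 | 8
  i=9: 1 | 2 | 3 | 4 | 4 | 4 | 5 | 6 | 7 | 8 | 9
  i=10: 1 | 2 | 3 | 4 | 5 | 5 | 6 | 7 | 8 | 9 | 10
  i=11: 1 | 2 | 3 | 4 | 5 | 6 | 7 | 8 | 9 | 10 | 11

reading off 1-entries of Δ²R: w = (11, 10, 8, 9, 4, 3, 1, 2, 7, 5, 6).

Rothe diagram D(w) (40 cells), 6 SE-corners (essential conditions):

[(1, 10, 0), (2, 9, 0), (4, 7, 0), (5, 3, 0), (6, 2, 0), (9, 6, 4)]


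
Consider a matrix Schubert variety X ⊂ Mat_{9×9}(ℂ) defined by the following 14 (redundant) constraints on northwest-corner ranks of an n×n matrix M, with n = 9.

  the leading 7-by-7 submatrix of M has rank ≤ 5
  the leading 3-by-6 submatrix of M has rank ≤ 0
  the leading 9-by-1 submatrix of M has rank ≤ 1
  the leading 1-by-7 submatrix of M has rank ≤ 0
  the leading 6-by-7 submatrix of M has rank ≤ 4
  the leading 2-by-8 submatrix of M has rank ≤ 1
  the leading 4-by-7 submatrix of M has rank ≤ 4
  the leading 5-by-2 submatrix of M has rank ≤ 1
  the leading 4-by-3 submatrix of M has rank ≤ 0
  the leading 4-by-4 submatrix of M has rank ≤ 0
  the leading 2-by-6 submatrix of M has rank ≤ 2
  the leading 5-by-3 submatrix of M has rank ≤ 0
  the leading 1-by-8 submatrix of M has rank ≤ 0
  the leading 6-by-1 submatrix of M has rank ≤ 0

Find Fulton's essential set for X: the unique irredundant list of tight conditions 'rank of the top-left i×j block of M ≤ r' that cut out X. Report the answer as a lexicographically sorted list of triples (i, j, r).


Computing R[i][j] = min implied NW-rank bound (n=9, 14 conditions):

  i=1: 0, 0, 0, 0, 0, 0, 0, 0, 1
  i=2: 0, 0, 0, 0, 0, 0, 1, 1, 2
  i=3: 0, 0, 0, 0, 0, 0, 1, 2, 3
  i=4: 0, 0, 0, 0, 1, 1, 2, 3, 4
  i=5: 0, 0, 0, 1, 2, 2, 3, 4, 5
  i=6: 0, 1, 1, 2, 3, 3, 4, 5, 6
  i=7: 1, 2, 2, 3, 4, 4, 5, 6, 7
  i=8: 1, 2, 3, 4, 5, 5, 6, 7, 8
  i=9: 1, 2, 3, 4, 5, 6, 7, 8, 9

the unique w with this rank table is (9, 7, 8, 5, 4, 2, 1, 3, 6).

Rothe diagram D(w) (28 cells), 5 SE-corners (essential conditions):

[(1, 8, 0), (3, 6, 0), (4, 4, 0), (5, 3, 0), (6, 1, 0)]


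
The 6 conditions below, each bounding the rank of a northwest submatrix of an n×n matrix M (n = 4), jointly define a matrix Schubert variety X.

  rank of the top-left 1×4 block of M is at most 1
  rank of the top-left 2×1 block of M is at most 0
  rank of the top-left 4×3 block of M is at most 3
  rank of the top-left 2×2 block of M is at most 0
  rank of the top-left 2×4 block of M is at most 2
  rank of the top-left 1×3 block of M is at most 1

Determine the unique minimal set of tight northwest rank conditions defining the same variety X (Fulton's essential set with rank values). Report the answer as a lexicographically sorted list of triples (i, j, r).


Propagating the 6 rank bounds to every northwest block:

  i=1: 0 | 0 | 1 | 1
  i=2: 0 | 0 | 1 | 2
  i=3: 1 | 1 | 2 | 3
  i=4: 1 | 2 | 3 | 4

reading off 1-entries of Δ²R: w = (3, 4, 1, 2).

ℓ(w)=4; the 1 essential cell (i,j,r):

[(2, 2, 0)]


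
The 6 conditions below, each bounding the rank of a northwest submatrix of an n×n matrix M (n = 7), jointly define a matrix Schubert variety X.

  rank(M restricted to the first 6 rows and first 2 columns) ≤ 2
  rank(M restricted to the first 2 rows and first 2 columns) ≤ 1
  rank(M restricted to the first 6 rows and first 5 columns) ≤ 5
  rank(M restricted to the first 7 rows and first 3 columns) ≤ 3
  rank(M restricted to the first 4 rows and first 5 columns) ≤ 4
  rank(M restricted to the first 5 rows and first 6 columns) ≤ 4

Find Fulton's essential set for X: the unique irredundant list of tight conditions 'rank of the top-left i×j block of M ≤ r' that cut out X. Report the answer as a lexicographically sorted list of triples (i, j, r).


Reconstructing r_w from the 6 given conditions:

  1  1  1  1  1  1  1
  1  1  2  2  2  2  2
  1  2  3  3  3  3  3
  1  2  3  4  4  4  4
  1  2  3  4  4  4  5
  1  2  3  4  5  5  6
  1  2  3  4  5  6  7

so w = (1, 3, 2, 4, 7, 5, 6).

|D(w)|=3, |Ess(w)|=2:

[(2, 2, 1), (5, 6, 4)]


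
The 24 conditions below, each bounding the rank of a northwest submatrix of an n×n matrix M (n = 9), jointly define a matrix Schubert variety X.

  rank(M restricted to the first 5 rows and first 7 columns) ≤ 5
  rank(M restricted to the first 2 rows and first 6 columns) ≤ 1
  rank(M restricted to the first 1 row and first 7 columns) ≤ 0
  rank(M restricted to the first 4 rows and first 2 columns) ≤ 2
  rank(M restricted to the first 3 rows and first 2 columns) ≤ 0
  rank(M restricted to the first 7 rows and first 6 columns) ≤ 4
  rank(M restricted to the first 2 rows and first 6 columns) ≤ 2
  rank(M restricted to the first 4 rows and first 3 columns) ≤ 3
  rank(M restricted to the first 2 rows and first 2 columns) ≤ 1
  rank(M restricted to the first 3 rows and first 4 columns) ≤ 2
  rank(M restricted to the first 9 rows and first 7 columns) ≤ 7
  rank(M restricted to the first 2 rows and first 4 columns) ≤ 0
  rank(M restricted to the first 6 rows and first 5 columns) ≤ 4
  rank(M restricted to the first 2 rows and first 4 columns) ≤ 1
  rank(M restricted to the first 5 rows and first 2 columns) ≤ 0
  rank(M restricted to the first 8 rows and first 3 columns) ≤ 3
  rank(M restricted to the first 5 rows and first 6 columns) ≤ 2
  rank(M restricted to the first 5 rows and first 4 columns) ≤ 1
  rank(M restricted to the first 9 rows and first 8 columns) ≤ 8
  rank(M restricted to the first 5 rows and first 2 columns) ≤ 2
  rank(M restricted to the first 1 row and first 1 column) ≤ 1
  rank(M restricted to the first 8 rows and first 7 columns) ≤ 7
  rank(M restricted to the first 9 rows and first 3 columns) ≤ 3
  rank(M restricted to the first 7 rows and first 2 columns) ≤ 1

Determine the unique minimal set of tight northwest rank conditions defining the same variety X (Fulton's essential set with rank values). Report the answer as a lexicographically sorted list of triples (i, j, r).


Rank table r_w(9×9) implied by the 24 constraints:

  i=1: 0 0 0 0 0 0 0 1 1
  i=2: 0 0 0 0 1 1 1 2 2
  i=3: 0 0 1 1 2 2 2 3 3
  i=4: 0 0 1 1 2 2 3 4 4
  i=5: 0 0 1 1 2 2 3 4 5
  i=6: 1 1 2 2 3 3 4 5 6
  i=7: 1 1 2 3 4 4 5 6 7
  i=8: 1 2 3 4 5 5 6 7 8
  i=9: 1 2 3 4 5 6 7 8 9

giving w = (8, 5, 3, 7, 9, 1, 4, 2, 6) via Δ²R.

Rothe diagram D(w) (22 cells), 6 SE-corners (essential conditions):

[(1, 7, 0), (2, 4, 0), (5, 2, 0), (5, 4, 1), (5, 6, 2), (7, 2, 1)]


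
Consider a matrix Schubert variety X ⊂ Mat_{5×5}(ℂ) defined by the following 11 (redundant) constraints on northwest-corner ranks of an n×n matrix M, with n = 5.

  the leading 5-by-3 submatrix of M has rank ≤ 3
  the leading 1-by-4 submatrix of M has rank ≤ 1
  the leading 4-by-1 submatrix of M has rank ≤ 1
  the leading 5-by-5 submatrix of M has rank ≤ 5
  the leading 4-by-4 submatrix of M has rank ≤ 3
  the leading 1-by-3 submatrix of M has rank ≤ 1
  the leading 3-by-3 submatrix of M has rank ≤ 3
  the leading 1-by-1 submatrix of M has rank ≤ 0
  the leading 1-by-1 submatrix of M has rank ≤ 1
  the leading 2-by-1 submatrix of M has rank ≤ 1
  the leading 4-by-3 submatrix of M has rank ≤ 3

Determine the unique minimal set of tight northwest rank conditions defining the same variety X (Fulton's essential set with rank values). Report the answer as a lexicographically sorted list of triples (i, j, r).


The tightest implied rank at each (i,j), from the 11 conditions:

  R[1]: 0 1 1 1 1
  R[2]: 1 2 2 2 2
  R[3]: 1 2 3 3 3
  R[4]: 1 2 3 3 4
  R[5]: 1 2 3 4 5

the unique w with this rank table is (2, 1, 3, 5, 4).

|D(w)|=2, |Ess(w)|=2:

[(1, 1, 0), (4, 4, 3)]


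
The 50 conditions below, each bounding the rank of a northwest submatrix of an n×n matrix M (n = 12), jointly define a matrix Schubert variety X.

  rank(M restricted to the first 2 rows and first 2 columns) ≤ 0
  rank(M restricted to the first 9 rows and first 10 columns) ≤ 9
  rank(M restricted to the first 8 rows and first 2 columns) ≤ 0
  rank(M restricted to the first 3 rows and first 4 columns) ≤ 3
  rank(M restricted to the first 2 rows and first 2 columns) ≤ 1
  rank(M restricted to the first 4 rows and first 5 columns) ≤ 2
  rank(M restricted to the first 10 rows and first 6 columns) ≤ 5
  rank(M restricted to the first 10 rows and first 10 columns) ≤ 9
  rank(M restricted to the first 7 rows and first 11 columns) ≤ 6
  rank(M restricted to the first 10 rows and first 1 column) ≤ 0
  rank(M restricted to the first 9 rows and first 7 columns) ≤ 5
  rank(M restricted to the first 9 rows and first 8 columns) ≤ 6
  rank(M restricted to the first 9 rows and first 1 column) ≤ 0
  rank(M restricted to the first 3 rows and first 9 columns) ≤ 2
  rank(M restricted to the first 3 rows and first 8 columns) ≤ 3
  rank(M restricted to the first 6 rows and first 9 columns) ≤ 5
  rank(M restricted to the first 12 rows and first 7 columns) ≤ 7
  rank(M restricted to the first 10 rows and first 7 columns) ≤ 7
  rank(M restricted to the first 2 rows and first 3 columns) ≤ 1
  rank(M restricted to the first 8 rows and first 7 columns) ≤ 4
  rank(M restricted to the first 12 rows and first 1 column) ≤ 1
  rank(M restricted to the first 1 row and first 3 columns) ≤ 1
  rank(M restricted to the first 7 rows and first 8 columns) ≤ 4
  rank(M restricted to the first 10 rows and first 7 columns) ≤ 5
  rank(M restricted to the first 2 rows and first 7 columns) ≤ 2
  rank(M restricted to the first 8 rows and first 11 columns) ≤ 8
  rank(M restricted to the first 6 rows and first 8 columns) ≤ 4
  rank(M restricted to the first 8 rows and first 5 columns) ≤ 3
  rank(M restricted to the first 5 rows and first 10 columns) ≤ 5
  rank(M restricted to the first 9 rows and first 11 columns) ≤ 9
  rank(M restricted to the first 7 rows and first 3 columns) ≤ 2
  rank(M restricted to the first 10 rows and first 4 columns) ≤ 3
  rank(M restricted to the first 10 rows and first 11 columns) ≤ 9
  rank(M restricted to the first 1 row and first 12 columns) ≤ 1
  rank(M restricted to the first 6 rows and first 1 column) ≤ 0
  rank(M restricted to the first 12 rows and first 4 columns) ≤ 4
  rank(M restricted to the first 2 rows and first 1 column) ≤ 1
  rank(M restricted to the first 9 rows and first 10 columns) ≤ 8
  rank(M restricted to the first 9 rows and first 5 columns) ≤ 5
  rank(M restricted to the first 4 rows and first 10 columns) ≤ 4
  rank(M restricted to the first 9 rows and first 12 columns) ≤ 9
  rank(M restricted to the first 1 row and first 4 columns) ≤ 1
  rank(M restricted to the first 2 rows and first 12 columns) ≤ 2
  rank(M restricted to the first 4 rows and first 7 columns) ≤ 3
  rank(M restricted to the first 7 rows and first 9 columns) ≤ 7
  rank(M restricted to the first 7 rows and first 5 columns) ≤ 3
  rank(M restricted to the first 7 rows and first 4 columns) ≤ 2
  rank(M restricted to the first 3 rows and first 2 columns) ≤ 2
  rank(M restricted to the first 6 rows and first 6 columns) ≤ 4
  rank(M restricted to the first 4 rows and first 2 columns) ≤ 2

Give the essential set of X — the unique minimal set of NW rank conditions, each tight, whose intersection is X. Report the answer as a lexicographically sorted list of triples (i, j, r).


Computing R[i][j] = min implied NW-rank bound (n=12, 50 conditions):

  R[1]: 0, 0, 1, 1, 1, 1, 1, 1, 1, 1, 1, 1
  R[2]: 0, 0, 1, 2, 2, 2, 2, 2, 2, 2, 2, 2
  R[3]: 0, 0, 1, 2, 2, 2, 2, 2, 2, 3, 3, 3
  R[4]: 0, 0, 1, 2, 2, 3, 3, 3, 3, 4, 4, 4
  R[5]: 0, 0, 1, 2, 3, 4, 4, 4, 4, 5, 5, 5
  R[6]: 0, 0, 1, 2, 3, 4, 4, 4, 5, 6, 6, 6
  R[7]: 0, 0, 1, 2, 3, 4, 4, 4, 5, 6, 6, 7
  R[8]: 0, 0, 1, 2, 3, 4, 4, 5, 6, 7, 7, 8
  R[9]: 0, 1, 2, 3, 4, 5, 5, 6, 7, 8, 8, 9
  R[10]: 0, 1, 2, 3, 4, 5, 5, 6, 7, 8, 9, 10
  R[11]: 1, 2, 3, 4, 5, 6, 6, 7, 8, 9, 10, 11
  R[12]: 1, 2, 3, 4, 5, 6, 7, 8, 9, 10, 11, 12

so w = (3, 4, 10, 6, 5, 9, 12, 8, 2, 11, 1, 7).

Fulton essential set (8 of the 31 Rothe cells):

[(3, 9, 2), (4, 5, 2), (7, 8, 4), (7, 11, 6), (8, 2, 0), (8, 7, 4), (10, 1, 0), (10, 7, 5)]


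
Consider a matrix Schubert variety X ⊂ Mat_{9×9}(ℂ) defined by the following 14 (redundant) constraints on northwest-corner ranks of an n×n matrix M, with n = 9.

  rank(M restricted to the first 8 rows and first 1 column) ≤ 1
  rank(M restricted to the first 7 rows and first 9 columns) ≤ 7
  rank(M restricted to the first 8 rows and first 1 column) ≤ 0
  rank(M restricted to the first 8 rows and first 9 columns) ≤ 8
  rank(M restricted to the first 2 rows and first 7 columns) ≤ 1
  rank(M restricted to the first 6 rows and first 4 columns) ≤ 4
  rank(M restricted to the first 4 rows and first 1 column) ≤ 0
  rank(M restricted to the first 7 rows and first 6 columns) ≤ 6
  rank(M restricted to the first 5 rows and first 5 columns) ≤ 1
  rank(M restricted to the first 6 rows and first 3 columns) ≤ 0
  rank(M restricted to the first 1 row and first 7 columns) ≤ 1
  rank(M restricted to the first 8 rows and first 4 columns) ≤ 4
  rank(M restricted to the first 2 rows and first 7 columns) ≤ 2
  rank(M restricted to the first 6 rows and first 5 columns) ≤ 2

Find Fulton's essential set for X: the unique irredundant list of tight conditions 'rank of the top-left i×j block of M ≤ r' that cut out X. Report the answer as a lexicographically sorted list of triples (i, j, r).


Propagating the 14 rank bounds to every northwest block:

  0 | 0 | 0 | 1 | 1 | 1 | 1 | 1 | 1
  0 | 0 | 0 | 1 | 1 | 1 | 1 | 2 | 2
  0 | 0 | 0 | 1 | 1 | 2 | 2 | 3 | 3
  0 | 0 | 0 | 1 | 1 | 2 | 3 | 4 | 4
  0 | 0 | 0 | 1 | 1 | 2 | 3 | 4 | 5
  0 | 0 | 0 | 1 | 2 | 3 | 4 | 5 | 6
  0 | 1 | 1 | 2 | 3 | 4 | 5 | 6 | 7
  0 | 1 | 2 | 3 | 4 | 5 | 6 | 7 | 8
  1 | 2 | 3 | 4 | 5 | 6 | 7 | 8 | 9

giving w = (4, 8, 6, 7, 9, 5, 2, 3, 1) via Δ²R.

D(w) has 26 cells with 4 SE-corners; essential set:

[(2, 7, 1), (5, 5, 1), (6, 3, 0), (8, 1, 0)]


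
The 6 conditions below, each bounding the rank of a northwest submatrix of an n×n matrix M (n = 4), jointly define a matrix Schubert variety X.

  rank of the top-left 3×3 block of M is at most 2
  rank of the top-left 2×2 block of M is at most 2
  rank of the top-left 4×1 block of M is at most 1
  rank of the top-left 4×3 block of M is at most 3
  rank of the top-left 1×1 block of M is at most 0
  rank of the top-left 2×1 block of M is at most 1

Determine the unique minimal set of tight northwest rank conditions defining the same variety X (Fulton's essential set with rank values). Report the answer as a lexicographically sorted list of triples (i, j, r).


Reconstructing r_w from the 6 given conditions:

  R[1]: 0, 1, 1, 1
  R[2]: 1, 2, 2, 2
  R[3]: 1, 2, 2, 3
  R[4]: 1, 2, 3, 4

second differences of R give the permutation w = (2, 1, 4, 3).

|D(w)|=2, |Ess(w)|=2:

[(1, 1, 0), (3, 3, 2)]


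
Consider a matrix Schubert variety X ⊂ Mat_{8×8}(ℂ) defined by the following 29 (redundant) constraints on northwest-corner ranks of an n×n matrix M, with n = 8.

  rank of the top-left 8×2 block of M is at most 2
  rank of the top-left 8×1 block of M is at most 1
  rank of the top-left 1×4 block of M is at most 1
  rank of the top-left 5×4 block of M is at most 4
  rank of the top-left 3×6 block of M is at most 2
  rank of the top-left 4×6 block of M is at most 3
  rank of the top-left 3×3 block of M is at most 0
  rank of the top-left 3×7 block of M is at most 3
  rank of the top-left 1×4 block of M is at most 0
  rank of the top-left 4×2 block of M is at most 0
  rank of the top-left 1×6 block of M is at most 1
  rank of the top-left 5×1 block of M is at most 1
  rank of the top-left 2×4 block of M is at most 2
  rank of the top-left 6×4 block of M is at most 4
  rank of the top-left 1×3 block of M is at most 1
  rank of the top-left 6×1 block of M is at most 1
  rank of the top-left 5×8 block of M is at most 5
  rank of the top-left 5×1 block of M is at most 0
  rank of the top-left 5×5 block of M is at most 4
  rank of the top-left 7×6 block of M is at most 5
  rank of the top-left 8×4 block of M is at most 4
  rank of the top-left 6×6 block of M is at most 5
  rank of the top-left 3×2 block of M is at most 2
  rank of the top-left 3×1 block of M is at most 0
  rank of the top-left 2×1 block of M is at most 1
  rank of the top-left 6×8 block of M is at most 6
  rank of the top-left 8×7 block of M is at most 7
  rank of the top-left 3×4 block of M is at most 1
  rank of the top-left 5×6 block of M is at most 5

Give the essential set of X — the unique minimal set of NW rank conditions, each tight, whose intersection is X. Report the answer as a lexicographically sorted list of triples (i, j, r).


Reconstructing r_w from the 29 given conditions:

  row 1: 0, 0, 0, 0, 1, 1, 1, 1
  row 2: 0, 0, 0, 1, 2, 2, 2, 2
  row 3: 0, 0, 0, 1, 2, 2, 3, 3
  row 4: 0, 0, 1, 2, 3, 3, 4, 4
  row 5: 0, 1, 2, 3, 4, 4, 5, 5
  row 6: 1, 2, 3, 4, 5, 5, 6, 6
  row 7: 1, 2, 3, 4, 5, 5, 6, 7
  row 8: 1, 2, 3, 4, 5, 6, 7, 8

reading off 1-entries of Δ²R: w = (5, 4, 7, 3, 2, 1, 8, 6).

6 SE-corners of the 15-cell Rothe diagram give Ess(w):

[(1, 4, 0), (3, 3, 0), (3, 6, 2), (4, 2, 0), (5, 1, 0), (7, 6, 5)]


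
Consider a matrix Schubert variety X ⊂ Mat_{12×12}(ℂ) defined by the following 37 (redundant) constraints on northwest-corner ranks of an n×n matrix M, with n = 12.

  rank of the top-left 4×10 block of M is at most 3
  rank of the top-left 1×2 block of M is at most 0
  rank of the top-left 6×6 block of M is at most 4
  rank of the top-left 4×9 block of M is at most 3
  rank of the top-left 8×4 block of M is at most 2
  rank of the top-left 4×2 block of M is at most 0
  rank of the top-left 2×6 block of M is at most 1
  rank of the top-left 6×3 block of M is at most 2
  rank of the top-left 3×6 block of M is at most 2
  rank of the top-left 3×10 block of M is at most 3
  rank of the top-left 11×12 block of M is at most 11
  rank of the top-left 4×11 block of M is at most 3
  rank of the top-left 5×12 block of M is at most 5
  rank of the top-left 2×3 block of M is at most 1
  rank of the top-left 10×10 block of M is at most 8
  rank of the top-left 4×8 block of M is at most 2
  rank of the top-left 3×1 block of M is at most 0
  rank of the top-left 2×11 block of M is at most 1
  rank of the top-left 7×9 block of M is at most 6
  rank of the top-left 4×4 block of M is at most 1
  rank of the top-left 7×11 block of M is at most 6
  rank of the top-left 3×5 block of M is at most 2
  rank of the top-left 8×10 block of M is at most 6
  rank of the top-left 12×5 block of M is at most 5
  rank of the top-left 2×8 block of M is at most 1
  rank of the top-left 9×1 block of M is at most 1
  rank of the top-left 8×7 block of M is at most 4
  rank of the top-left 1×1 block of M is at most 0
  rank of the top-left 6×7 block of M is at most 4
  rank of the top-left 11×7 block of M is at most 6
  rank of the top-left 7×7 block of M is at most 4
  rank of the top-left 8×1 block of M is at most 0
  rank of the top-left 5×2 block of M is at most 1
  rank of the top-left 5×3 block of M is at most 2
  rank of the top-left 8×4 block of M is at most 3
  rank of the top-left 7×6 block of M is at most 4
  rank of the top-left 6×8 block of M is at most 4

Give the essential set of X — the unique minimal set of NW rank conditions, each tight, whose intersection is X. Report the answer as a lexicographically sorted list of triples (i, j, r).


Computing R[i][j] = min implied NW-rank bound (n=12, 37 conditions):

  i=1: 0 | 0 | 1 | 1 | 1 | 1 | 1 | 1 | 1 | 1 | 1 | 1
  i=2: 0 | 0 | 1 | 1 | 1 | 1 | 1 | 1 | 1 | 1 | 1 | 2
  i=3: 0 | 0 | 1 | 1 | 2 | 2 | 2 | 2 | 2 | 2 | 2 | 3
  i=4: 0 | 0 | 1 | 1 | 2 | 2 | 2 | 2 | 3 | 3 | 3 | 4
  i=5: 0 | 1 | 2 | 2 | 3 | 3 | 3 | 3 | 4 | 4 | 4 | 5
  i=6: 0 | 1 | 2 | 2 | 3 | 4 | 4 | 4 | 5 | 5 | 5 | 6
  i=7: 0 | 1 | 2 | 2 | 3 | 4 | 4 | 5 | 6 | 6 | 6 | 7
  i=8: 0 | 1 | 2 | 2 | 3 | 4 | 4 | 5 | 6 | 6 | 7 | 8
  i=9: 1 | 2 | 3 | 3 | 4 | 5 | 5 | 6 | 7 | 7 | 8 | 9
  i=10: 1 | 2 | 3 | 4 | 5 | 6 | 6 | 7 | 8 | 8 | 9 | 10
  i=11: 1 | 2 | 3 | 4 | 5 | 6 | 6 | 7 | 8 | 9 | 10 | 11
  i=12: 1 | 2 | 3 | 4 | 5 | 6 | 7 | 8 | 9 | 10 | 11 | 12

giving w = (3, 12, 5, 9, 2, 6, 8, 11, 1, 4, 10, 7) via Δ²R.

Rothe diagram D(w) (32 cells), 9 SE-corners (essential conditions):

[(2, 11, 1), (4, 2, 0), (4, 4, 1), (4, 8, 2), (8, 1, 0), (8, 4, 2), (8, 7, 4), (8, 10, 6), (11, 7, 6)]


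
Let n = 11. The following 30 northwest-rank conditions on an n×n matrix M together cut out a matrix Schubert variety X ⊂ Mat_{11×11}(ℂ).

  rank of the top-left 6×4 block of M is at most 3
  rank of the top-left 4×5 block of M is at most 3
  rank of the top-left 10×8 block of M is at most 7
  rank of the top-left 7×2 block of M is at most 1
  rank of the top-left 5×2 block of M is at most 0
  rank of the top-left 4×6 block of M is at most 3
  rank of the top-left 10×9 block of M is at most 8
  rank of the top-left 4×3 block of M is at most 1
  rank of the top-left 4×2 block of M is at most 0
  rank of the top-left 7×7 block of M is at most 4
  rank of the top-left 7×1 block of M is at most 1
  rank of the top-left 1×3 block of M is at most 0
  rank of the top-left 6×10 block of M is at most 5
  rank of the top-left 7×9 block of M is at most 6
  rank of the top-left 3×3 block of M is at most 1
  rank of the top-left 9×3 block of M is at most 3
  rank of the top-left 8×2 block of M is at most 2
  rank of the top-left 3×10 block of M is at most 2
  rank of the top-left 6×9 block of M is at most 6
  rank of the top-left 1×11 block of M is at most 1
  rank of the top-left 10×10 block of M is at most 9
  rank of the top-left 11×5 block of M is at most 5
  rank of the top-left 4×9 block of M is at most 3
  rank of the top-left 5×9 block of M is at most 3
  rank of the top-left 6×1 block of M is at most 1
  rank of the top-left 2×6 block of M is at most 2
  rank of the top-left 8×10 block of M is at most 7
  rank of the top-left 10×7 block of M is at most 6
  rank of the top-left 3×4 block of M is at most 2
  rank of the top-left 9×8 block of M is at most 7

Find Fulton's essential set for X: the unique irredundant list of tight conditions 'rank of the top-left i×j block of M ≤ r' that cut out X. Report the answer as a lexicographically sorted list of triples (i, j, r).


Propagating the 30 rank bounds to every northwest block:

  row 1: 0 0 0 1 1 1 1 1 1 1 1
  row 2: 0 0 1 2 2 2 2 2 2 2 2
  row 3: 0 0 1 2 2 2 2 2 2 2 3
  row 4: 0 0 1 2 3 3 3 3 3 3 4
  row 5: 0 0 1 2 3 3 3 3 3 4 5
  row 6: 1 1 2 3 4 4 4 4 4 5 6
  row 7: 1 1 2 3 4 4 4 5 5 6 7
  row 8: 1 2 3 4 5 5 5 6 6 7 8
  row 9: 1 2 3 4 5 6 6 7 7 8 9
  row 10: 1 2 3 4 5 6 6 7 8 9 10
  row 11: 1 2 3 4 5 6 7 8 9 10 11

giving w = (4, 3, 11, 5, 10, 1, 8, 2, 6, 9, 7) via Δ²R.

Fulton essential set (7 of the 25 Rothe cells):

[(1, 3, 0), (3, 10, 2), (5, 2, 0), (5, 9, 3), (7, 2, 1), (7, 7, 4), (10, 7, 6)]


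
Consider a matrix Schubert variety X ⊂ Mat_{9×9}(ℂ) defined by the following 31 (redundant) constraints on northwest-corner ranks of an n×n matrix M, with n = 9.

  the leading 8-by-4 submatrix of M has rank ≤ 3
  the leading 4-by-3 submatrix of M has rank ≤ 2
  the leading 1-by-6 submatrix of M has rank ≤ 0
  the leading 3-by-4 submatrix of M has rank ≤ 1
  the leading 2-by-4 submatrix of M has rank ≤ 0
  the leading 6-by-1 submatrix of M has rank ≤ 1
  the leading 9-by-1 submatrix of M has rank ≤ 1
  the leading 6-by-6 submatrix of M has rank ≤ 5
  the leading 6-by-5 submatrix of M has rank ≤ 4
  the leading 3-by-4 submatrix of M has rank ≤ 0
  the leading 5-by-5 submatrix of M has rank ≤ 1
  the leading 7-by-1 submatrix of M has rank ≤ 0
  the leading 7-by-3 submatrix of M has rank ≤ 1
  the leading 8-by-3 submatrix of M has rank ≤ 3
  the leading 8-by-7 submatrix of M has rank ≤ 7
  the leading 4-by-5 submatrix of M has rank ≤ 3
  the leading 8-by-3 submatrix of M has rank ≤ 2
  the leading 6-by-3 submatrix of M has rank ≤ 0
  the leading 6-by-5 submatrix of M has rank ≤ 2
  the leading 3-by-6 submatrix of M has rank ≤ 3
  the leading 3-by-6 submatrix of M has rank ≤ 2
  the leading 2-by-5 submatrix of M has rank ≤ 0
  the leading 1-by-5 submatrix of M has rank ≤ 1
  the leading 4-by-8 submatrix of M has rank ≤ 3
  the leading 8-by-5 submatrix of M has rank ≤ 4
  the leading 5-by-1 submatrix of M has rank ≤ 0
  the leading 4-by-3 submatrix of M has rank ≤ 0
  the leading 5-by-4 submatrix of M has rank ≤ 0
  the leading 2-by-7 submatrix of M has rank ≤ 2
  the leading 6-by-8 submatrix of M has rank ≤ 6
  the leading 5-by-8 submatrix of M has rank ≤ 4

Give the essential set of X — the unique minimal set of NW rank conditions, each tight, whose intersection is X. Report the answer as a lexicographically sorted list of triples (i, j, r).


Rank table r_w(9×9) implied by the 31 constraints:

  R[1]: 0, 0, 0, 0, 0, 0, 1, 1, 1
  R[2]: 0, 0, 0, 0, 0, 1, 2, 2, 2
  R[3]: 0, 0, 0, 0, 1, 2, 3, 3, 3
  R[4]: 0, 0, 0, 0, 1, 2, 3, 3, 4
  R[5]: 0, 0, 0, 0, 1, 2, 3, 4, 5
  R[6]: 0, 0, 0, 1, 2, 3, 4, 5, 6
  R[7]: 0, 1, 1, 2, 3, 4, 5, 6, 7
  R[8]: 1, 2, 2, 3, 4, 5, 6, 7, 8
  R[9]: 1, 2, 3, 4, 5, 6, 7, 8, 9

so w = (7, 6, 5, 9, 8, 4, 2, 1, 3).

|D(w)|=28, |Ess(w)|=6:

[(1, 6, 0), (2, 5, 0), (4, 8, 3), (5, 4, 0), (6, 3, 0), (7, 1, 0)]


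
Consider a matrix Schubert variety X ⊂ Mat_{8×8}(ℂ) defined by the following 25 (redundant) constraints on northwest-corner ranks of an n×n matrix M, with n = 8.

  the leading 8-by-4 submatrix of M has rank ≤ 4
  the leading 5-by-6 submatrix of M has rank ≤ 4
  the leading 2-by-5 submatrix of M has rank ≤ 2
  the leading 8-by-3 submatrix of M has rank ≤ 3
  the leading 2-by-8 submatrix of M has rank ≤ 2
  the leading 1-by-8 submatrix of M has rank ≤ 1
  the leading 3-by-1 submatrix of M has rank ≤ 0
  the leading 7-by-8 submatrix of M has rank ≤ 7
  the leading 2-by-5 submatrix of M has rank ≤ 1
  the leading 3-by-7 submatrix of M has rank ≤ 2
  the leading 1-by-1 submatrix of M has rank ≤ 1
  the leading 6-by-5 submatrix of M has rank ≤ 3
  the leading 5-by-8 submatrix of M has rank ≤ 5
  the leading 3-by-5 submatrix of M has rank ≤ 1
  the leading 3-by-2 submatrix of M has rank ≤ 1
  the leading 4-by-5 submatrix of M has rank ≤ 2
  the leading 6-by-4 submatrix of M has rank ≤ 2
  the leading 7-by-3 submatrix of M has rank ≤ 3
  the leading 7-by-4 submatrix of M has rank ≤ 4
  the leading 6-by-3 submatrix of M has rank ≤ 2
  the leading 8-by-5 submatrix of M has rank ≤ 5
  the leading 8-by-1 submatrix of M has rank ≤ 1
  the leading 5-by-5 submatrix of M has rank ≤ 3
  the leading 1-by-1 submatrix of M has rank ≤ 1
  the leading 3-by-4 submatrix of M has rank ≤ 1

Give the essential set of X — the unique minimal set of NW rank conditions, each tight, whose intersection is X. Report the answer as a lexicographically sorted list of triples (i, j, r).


The tightest implied rank at each (i,j), from the 25 conditions:

  i=1: 0 1 1 1 1 1 1 1
  i=2: 0 1 1 1 1 2 2 2
  i=3: 0 1 1 1 1 2 2 3
  i=4: 1 2 2 2 2 3 3 4
  i=5: 1 2 2 2 3 4 4 5
  i=6: 1 2 2 2 3 4 5 6
  i=7: 1 2 3 3 4 5 6 7
  i=8: 1 2 3 4 5 6 7 8

so w = (2, 6, 8, 1, 5, 7, 3, 4).

D(w) has 14 cells with 4 SE-corners; essential set:

[(3, 1, 0), (3, 5, 1), (3, 7, 2), (6, 4, 2)]


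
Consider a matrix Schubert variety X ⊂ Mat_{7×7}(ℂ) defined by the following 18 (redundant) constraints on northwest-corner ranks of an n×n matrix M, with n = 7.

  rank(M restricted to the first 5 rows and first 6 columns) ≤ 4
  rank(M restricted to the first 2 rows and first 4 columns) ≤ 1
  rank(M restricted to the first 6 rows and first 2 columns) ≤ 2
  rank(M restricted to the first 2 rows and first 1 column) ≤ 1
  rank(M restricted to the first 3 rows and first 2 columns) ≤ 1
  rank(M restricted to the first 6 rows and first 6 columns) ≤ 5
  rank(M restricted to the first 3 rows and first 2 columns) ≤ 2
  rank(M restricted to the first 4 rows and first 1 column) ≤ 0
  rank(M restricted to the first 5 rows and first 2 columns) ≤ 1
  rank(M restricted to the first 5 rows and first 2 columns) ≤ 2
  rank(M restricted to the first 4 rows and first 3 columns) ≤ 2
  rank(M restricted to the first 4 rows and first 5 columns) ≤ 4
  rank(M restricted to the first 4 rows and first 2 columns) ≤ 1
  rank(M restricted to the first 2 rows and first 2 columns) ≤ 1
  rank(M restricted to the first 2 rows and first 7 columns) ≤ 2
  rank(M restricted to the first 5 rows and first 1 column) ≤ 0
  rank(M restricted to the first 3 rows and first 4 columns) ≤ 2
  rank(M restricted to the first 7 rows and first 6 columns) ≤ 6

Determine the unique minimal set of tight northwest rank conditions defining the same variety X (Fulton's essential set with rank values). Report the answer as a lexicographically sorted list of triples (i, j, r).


Recovering R(i,j) via the rank-extension bound from the 18 conditions:

  0  1  1  1  1  1  1
  0  1  1  1  2  2  2
  0  1  2  2  3  3  3
  0  1  2  3  4  4  4
  0  1  2  3  4  4  5
  1  2  3  4  5  5  6
  1  2  3  4  5  6  7

hence w(1..7) = (2, 5, 3, 4, 7, 1, 6).

Fulton essential set (3 of the 8 Rothe cells):

[(2, 4, 1), (5, 1, 0), (5, 6, 4)]


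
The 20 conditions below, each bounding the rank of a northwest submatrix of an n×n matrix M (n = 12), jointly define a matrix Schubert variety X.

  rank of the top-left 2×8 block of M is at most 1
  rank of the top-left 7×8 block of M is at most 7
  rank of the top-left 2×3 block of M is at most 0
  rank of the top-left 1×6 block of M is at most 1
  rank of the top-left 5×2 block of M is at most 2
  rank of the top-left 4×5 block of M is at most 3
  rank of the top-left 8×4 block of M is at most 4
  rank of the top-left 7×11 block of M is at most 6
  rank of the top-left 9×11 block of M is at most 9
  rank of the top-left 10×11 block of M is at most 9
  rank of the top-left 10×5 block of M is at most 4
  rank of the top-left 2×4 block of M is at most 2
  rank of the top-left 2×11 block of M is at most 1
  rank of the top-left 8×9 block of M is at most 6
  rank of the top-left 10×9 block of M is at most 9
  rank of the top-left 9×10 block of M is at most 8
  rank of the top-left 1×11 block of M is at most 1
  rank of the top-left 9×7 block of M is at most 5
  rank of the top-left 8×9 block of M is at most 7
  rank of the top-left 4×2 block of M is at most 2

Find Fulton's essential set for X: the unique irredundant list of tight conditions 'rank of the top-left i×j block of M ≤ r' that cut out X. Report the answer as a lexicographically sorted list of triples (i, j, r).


Rank table r_w(12×12) implied by the 20 constraints:

  row 1: 0 | 0 | 0 | 1 | 1 | 1 | 1 | 1 | 1 | 1 | 1 | 1
  row 2: 0 | 0 | 0 | 1 | 1 | 1 | 1 | 1 | 1 | 1 | 1 | 2
  row 3: 1 | 1 | 1 | 2 | 2 | 2 | 2 | 2 | 2 | 2 | 2 | 3
  row 4: 1 | 2 | 2 | 3 | 3 | 3 | 3 | 3 | 3 | 3 | 3 | 4
  row 5: 1 | 2 | 3 | 4 | 4 | 4 | 4 | 4 | 4 | 4 | 4 | 5
  row 6: 1 | 2 | 3 | 4 | 4 | 5 | 5 | 5 | 5 | 5 | 5 | 6
  row 7: 1 | 2 | 3 | 4 | 4 | 5 | 5 | 6 | 6 | 6 | 6 | 7
  row 8: 1 | 2 | 3 | 4 | 4 | 5 | 5 | 6 | 6 | 7 | 7 | 8
  row 9: 1 | 2 | 3 | 4 | 4 | 5 | 5 | 6 | 7 | 8 | 8 | 9
  row 10: 1 | 2 | 3 | 4 | 4 | 5 | 6 | 7 | 8 | 9 | 9 | 10
  row 11: 1 | 2 | 3 | 4 | 5 | 6 | 7 | 8 | 9 | 10 | 10 | 11
  row 12: 1 | 2 | 3 | 4 | 5 | 6 | 7 | 8 | 9 | 10 | 11 | 12

hence w(1..12) = (4, 12, 1, 2, 3, 6, 8, 10, 9, 7, 5, 11).

Fulton essential set (5 of the 22 Rothe cells):

[(2, 3, 0), (2, 11, 1), (8, 9, 6), (9, 7, 5), (10, 5, 4)]


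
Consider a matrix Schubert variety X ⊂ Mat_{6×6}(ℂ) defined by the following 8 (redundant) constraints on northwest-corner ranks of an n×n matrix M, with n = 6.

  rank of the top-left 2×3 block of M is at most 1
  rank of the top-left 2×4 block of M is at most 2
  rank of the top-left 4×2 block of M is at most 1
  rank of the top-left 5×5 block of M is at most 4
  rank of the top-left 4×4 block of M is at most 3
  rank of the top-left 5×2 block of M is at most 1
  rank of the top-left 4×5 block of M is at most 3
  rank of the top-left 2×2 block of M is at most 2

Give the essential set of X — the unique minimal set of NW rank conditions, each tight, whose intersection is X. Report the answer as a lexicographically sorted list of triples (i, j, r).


Computing R[i][j] = min implied NW-rank bound (n=6, 8 conditions):

  i=1: 1, 1, 1, 1, 1, 1
  i=2: 1, 1, 1, 2, 2, 2
  i=3: 1, 1, 2, 3, 3, 3
  i=4: 1, 1, 2, 3, 3, 4
  i=5: 1, 1, 2, 3, 4, 5
  i=6: 1, 2, 3, 4, 5, 6

the unique w with this rank table is (1, 4, 3, 6, 5, 2).

Rothe diagram D(w) (6 cells), 3 SE-corners (essential conditions):

[(2, 3, 1), (4, 5, 3), (5, 2, 1)]
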